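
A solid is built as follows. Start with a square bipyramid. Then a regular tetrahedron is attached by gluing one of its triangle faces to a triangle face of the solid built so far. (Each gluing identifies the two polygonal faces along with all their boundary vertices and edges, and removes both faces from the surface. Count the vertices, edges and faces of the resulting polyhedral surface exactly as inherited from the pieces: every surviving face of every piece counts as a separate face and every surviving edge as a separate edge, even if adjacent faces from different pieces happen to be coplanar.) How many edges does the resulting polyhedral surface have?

A square bipyramid: V=6, E=12, F=8.
Attach a regular tetrahedron (V=4, E=6, F=4) along a 3-gon: merge 3 vertices and 3 edges, delete both glued faces → V=7, E=15, F=10.
Check: V − E + F = 7 − 15 + 10 = 2.

15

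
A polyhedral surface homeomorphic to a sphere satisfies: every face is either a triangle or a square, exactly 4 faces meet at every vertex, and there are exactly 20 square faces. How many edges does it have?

Let x be the number of triangles; then F = 20 + x.
Edge–face incidences: 2E = 4·20 + 3·x = 80 + 3x.
Every vertex has degree 4, so 4V = 2E.
Euler: V − E + F = 2 ⇒ (2E)/4 − E + (20 + x) = 2.
Multiply by 8: 2·(2E) − 4·(2E) + 8·(20 + x) = 16, i.e. 160 + 8x − 2·(80 + 3x) = 16.
Collecting terms: 2x = 16, so x = 8.
Then 2E = 80 + 3·8 = 104, so E = 52, V = 2E/4 = 26, F = 20 + 8 = 28.

52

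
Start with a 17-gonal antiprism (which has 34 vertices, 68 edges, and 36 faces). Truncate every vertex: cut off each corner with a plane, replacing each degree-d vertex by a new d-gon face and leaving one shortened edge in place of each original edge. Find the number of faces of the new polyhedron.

Truncation replaces each original edge-end by a new vertex, so V′ = 2E = 136.
Each original edge survives, and each old vertex of degree d contributes d new edges; summing degrees gives Σd = 2E, so E′ = E + 2E = 3E = 204.
Each original face survives and each original vertex becomes one new face: F′ = F + V = 70.

70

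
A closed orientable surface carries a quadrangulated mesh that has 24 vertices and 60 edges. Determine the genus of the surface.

4

Every face is a square and each edge borders two faces, so 4F = 2·60, giving F = 30.
χ = V − E + F = 24 − 60 + 30 = -6.
For a closed orientable surface χ = 2 − 2g, so g = (2 − (-6))/2 = 4.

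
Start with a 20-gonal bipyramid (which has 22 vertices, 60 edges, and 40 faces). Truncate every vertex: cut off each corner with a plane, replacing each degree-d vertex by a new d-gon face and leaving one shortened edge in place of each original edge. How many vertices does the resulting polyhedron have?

Truncation replaces each original edge-end by a new vertex, so V′ = 2E = 120.
Each original edge survives, and each old vertex of degree d contributes d new edges; summing degrees gives Σd = 2E, so E′ = E + 2E = 3E = 180.
Each original face survives and each original vertex becomes one new face: F′ = F + V = 62.

120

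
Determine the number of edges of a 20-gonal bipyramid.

A bipyramid over an n-gon has 2n triangular faces and n + 2 vertices: V = 20 + 2 = 22, E = 3·20 = 60, F = 2·20 = 40.
Check: V − E + F = 22 − 60 + 40 = 2.

60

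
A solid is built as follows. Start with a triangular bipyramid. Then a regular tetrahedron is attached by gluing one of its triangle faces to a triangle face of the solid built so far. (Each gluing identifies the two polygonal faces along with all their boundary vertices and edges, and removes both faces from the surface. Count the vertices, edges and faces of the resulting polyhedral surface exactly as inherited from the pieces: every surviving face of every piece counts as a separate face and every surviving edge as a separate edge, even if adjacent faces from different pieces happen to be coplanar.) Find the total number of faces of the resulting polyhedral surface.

8

A triangular bipyramid: V=5, E=9, F=6.
Attach a regular tetrahedron (V=4, E=6, F=4) along a 3-gon: merge 3 vertices and 3 edges, delete both glued faces → V=6, E=12, F=8.
Check: V − E + F = 6 − 12 + 8 = 2.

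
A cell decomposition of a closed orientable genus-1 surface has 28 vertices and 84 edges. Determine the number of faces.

56

For a closed orientable surface of genus 1, χ = 2 − 2·1 = 0.
F = 0 − V + E = 0 − 28 + 84 = 56.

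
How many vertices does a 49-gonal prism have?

A prism on an n-gon has two n-gon bases and n rectangular sides: V = 2·49 = 98, E = 3·49 = 147, F = 49 + 2 = 51.

98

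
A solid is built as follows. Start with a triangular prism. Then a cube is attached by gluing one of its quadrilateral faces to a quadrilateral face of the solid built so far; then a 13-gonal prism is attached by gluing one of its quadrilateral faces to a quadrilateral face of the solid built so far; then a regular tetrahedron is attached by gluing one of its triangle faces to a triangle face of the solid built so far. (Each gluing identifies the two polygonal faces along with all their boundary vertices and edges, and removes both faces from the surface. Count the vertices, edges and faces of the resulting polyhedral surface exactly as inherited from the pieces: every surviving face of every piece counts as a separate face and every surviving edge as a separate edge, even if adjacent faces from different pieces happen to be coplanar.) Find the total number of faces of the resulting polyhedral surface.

24

A triangular prism: V=6, E=9, F=5.
Attach a cube (V=8, E=12, F=6) along a 4-gon: merge 4 vertices and 4 edges, delete both glued faces → V=10, E=17, F=9.
Attach a 13-gonal prism (V=26, E=39, F=15) along a 4-gon: merge 4 vertices and 4 edges, delete both glued faces → V=32, E=52, F=22.
Attach a regular tetrahedron (V=4, E=6, F=4) along a 3-gon: merge 3 vertices and 3 edges, delete both glued faces → V=33, E=55, F=24.
Check: V − E + F = 33 − 55 + 24 = 2.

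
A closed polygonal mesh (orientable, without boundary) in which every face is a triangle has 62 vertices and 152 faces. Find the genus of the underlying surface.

Every face is a triangle, so 2E = 3·152 = 456, giving E = 228.
χ = V − E + F = 62 − 228 + 152 = -14.
For a closed orientable surface χ = 2 − 2g, so g = (2 − (-14))/2 = 8.

8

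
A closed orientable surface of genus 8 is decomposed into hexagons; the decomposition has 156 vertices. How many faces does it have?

χ = 2 − 2·8 = -14, and every face is a hexagon so 6F = 2E.
V − E + F = -14 with E = 6F/2 gives 156 − (6/2 − 1)·F = -14, so F = 85 and E = 255.

85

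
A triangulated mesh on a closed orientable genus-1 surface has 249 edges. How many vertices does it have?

83

χ = 2 − 2·1 = 0, and every face is a triangle so 3F = 2E.
F = 2E/3 = 166. Then V = 0 + E − F = 0 + 249 − 166 = 83.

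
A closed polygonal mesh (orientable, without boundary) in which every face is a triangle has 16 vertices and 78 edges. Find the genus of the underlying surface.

6

Every face is a triangle and each edge borders two faces, so 3F = 2·78, giving F = 52.
χ = V − E + F = 16 − 78 + 52 = -10.
For a closed orientable surface χ = 2 − 2g, so g = (2 − (-10))/2 = 6.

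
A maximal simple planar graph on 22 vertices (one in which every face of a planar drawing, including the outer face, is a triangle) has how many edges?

60

In a plane triangulation 3F = 2E and V − E + F = 2, so E = 3V − 6 = 3·22 − 6 = 60.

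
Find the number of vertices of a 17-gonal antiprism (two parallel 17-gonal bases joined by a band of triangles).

An antiprism on an n-gon has two n-gon caps and 2n triangles: V = 2·17 = 34, E = 4·17 = 68, F = 2·17 + 2 = 36.

34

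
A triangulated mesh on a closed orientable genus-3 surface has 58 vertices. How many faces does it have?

χ = 2 − 2·3 = -4, and every face is a triangle so 3F = 2E.
V − E + F = -4 with E = 3F/2 gives 58 − (3/2 − 1)·F = -4, so F = 124 and E = 186.

124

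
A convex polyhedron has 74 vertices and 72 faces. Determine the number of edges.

Here V − E + F = 2.
E = V + F − (2) = 74 + 72 − (2) = 144.

144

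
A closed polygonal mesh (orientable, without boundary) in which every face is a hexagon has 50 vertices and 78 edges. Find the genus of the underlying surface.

2

Every face is a hexagon and each edge borders two faces, so 6F = 2·78, giving F = 26.
χ = V − E + F = 50 − 78 + 26 = -2.
For a closed orientable surface χ = 2 − 2g, so g = (2 − (-2))/2 = 2.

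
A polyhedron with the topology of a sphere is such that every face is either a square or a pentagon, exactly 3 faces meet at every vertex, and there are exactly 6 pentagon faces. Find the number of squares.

3

Let x be the number of squares; then F = 6 + x.
Edge–face incidences: 2E = 5·6 + 4·x = 30 + 4x.
Every vertex has degree 3, so 3V = 2E.
Euler: V − E + F = 2 ⇒ (2E)/3 − E + (6 + x) = 2.
Multiply by 6: 2·(2E) − 3·(2E) + 6·(6 + x) = 12, i.e. 36 + 6x − (30 + 4x) = 12.
Collecting terms: 2x + 6 = 12, so 2x = 6, so x = 3.
Then 2E = 30 + 4·3 = 42, so E = 21, V = 2E/3 = 14, F = 6 + 3 = 9.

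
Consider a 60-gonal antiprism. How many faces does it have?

122

An antiprism on an n-gon has two n-gon caps and 2n triangles: V = 2·60 = 120, E = 4·60 = 240, F = 2·60 + 2 = 122.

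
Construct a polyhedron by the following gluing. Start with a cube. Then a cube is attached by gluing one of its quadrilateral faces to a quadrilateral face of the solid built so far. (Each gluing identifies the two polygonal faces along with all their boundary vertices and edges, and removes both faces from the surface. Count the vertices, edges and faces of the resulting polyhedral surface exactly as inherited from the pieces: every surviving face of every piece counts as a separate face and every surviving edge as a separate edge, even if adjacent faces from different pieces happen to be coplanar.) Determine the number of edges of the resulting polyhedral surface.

A cube: V=8, E=12, F=6.
Attach a cube (V=8, E=12, F=6) along a 4-gon: merge 4 vertices and 4 edges, delete both glued faces → V=12, E=20, F=10.
Check: V − E + F = 12 − 20 + 10 = 2.

20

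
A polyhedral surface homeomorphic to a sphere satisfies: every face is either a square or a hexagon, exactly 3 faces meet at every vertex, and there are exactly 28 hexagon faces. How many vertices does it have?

Let x be the number of squares; then F = 28 + x.
Edge–face incidences: 2E = 6·28 + 4·x = 168 + 4x.
Every vertex has degree 3, so 3V = 2E.
Euler: V − E + F = 2 ⇒ (2E)/3 − E + (28 + x) = 2.
Multiply by 6: 2·(2E) − 3·(2E) + 6·(28 + x) = 12, i.e. 168 + 6x − (168 + 4x) = 12.
Collecting terms: 2x = 12, so x = 6.
Then 2E = 168 + 4·6 = 192, so E = 96, V = 2E/3 = 64, F = 28 + 6 = 34.

64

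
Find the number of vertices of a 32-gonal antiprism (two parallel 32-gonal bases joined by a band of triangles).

64

An antiprism on an n-gon has two n-gon caps and 2n triangles: V = 2·32 = 64, E = 4·32 = 128, F = 2·32 + 2 = 66.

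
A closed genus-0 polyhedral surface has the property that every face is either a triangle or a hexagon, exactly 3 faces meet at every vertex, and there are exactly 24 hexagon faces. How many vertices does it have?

Let x be the number of triangles; then F = 24 + x.
Edge–face incidences: 2E = 6·24 + 3·x = 144 + 3x.
Every vertex has degree 3, so 3V = 2E.
Euler: V − E + F = 2 ⇒ (2E)/3 − E + (24 + x) = 2.
Multiply by 6: 2·(2E) − 3·(2E) + 6·(24 + x) = 12, i.e. 144 + 6x − (144 + 3x) = 12.
Collecting terms: 3x = 12, so x = 4.
Then 2E = 144 + 3·4 = 156, so E = 78, V = 2E/3 = 52, F = 24 + 4 = 28.

52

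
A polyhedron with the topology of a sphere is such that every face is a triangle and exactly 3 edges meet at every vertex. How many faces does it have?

Each face has 3 edges and each edge borders two faces, so 2E = 3F.
Each vertex has degree 3, so 3V = 2E and hence V = 3F/3.
Euler: V − E + F = 2 ⇒ (3F/3) − (3F/2) + F = 2.
Multiply by 6: (6 − 9 + 6)F = 12, i.e. 3F = 12.
So F = 4, E = 3·4/2 = 6, V = 3·4/3 = 4.

4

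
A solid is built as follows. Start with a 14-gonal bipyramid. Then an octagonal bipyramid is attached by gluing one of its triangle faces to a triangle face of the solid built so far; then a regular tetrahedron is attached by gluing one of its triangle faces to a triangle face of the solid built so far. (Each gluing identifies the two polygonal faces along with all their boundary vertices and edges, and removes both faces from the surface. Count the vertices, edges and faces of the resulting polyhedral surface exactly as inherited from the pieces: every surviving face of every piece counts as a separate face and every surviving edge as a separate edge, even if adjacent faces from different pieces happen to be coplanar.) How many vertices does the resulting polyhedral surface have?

A 14-gonal bipyramid: V=16, E=42, F=28.
Attach an octagonal bipyramid (V=10, E=24, F=16) along a 3-gon: merge 3 vertices and 3 edges, delete both glued faces → V=23, E=63, F=42.
Attach a regular tetrahedron (V=4, E=6, F=4) along a 3-gon: merge 3 vertices and 3 edges, delete both glued faces → V=24, E=66, F=44.
Check: V − E + F = 24 − 66 + 44 = 2.

24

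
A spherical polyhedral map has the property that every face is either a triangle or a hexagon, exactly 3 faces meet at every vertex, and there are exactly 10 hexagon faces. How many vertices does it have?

24

Let x be the number of triangles; then F = 10 + x.
Edge–face incidences: 2E = 6·10 + 3·x = 60 + 3x.
Every vertex has degree 3, so 3V = 2E.
Euler: V − E + F = 2 ⇒ (2E)/3 − E + (10 + x) = 2.
Multiply by 6: 2·(2E) − 3·(2E) + 6·(10 + x) = 12, i.e. 60 + 6x − (60 + 3x) = 12.
Collecting terms: 3x = 12, so x = 4.
Then 2E = 60 + 3·4 = 72, so E = 36, V = 2E/3 = 24, F = 10 + 4 = 14.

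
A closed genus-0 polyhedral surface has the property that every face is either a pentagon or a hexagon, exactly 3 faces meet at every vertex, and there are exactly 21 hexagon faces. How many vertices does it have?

Let x be the number of pentagons; then F = 21 + x.
Edge–face incidences: 2E = 6·21 + 5·x = 126 + 5x.
Every vertex has degree 3, so 3V = 2E.
Euler: V − E + F = 2 ⇒ (2E)/3 − E + (21 + x) = 2.
Multiply by 6: 2·(2E) − 3·(2E) + 6·(21 + x) = 12, i.e. 126 + 6x − (126 + 5x) = 12.
Collecting terms: x = 12.
Then 2E = 126 + 5·12 = 186, so E = 93, V = 2E/3 = 62, F = 21 + 12 = 33.

62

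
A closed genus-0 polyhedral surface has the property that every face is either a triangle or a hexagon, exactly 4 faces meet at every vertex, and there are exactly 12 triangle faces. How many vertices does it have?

Let x be the number of hexagons; then F = 12 + x.
Edge–face incidences: 2E = 3·12 + 6·x = 36 + 6x.
Every vertex has degree 4, so 4V = 2E.
Euler: V − E + F = 2 ⇒ (2E)/4 − E + (12 + x) = 2.
Multiply by 8: 2·(2E) − 4·(2E) + 8·(12 + x) = 16, i.e. 96 + 8x − 2·(36 + 6x) = 16.
Collecting terms: −4x + 24 = 16, so −4x = −8, so x = 2.
Then 2E = 36 + 6·2 = 48, so E = 24, V = 2E/4 = 12, F = 12 + 2 = 14.

12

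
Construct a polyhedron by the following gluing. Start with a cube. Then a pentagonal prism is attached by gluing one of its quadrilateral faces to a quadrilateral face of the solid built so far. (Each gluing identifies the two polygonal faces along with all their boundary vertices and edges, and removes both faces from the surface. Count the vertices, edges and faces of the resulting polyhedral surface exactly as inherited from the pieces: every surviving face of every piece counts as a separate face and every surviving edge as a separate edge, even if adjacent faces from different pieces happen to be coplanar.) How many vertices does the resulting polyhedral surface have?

14

A cube: V=8, E=12, F=6.
Attach a pentagonal prism (V=10, E=15, F=7) along a 4-gon: merge 4 vertices and 4 edges, delete both glued faces → V=14, E=23, F=11.
Check: V − E + F = 14 − 23 + 11 = 2.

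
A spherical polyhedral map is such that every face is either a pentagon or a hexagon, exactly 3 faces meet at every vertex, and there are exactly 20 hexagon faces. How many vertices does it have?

Let x be the number of pentagons; then F = 20 + x.
Edge–face incidences: 2E = 6·20 + 5·x = 120 + 5x.
Every vertex has degree 3, so 3V = 2E.
Euler: V − E + F = 2 ⇒ (2E)/3 − E + (20 + x) = 2.
Multiply by 6: 2·(2E) − 3·(2E) + 6·(20 + x) = 12, i.e. 120 + 6x − (120 + 5x) = 12.
Collecting terms: x = 12.
Then 2E = 120 + 5·12 = 180, so E = 90, V = 2E/3 = 60, F = 20 + 12 = 32.

60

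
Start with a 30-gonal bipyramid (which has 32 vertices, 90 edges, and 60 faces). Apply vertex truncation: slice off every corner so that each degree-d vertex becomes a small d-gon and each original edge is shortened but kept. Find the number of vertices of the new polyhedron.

Truncation replaces each original edge-end by a new vertex, so V′ = 2E = 180.
Each original edge survives, and each old vertex of degree d contributes d new edges; summing degrees gives Σd = 2E, so E′ = E + 2E = 3E = 270.
Each original face survives and each original vertex becomes one new face: F′ = F + V = 92.

180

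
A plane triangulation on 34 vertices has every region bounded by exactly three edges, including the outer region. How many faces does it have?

64

In a plane triangulation 3F = 2E and V − E + F = 2, so F = 2V − 4 = 2·34 − 4 = 64.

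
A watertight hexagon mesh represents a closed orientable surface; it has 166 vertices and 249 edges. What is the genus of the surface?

1

Every face is a hexagon and each edge borders two faces, so 6F = 2·249, giving F = 83.
χ = V − E + F = 166 − 249 + 83 = 0.
For a closed orientable surface χ = 2 − 2g, so g = (2 − (0))/2 = 1.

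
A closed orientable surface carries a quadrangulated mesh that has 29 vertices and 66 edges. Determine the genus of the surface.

Every face is a square and each edge borders two faces, so 4F = 2·66, giving F = 33.
χ = V − E + F = 29 − 66 + 33 = -4.
For a closed orientable surface χ = 2 − 2g, so g = (2 − (-4))/2 = 3.

3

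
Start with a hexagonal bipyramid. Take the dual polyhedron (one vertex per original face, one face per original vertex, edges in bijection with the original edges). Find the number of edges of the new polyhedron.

18

The base solid has V = 8, E = 18, F = 12.
The dual swaps V and F and preserves E: V′ = F = 12, E′ = E = 18, F′ = V = 8.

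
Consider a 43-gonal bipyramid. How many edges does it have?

129

A bipyramid over an n-gon has 2n triangular faces and n + 2 vertices: V = 43 + 2 = 45, E = 3·43 = 129, F = 2·43 = 86.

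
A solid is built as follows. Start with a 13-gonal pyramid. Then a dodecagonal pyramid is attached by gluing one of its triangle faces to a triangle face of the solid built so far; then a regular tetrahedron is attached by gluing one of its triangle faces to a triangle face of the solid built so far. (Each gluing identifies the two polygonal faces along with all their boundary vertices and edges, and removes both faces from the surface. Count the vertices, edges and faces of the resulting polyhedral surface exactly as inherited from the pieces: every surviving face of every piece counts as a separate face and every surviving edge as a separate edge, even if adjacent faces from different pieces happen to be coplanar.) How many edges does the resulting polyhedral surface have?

50

A 13-gonal pyramid: V=14, E=26, F=14.
Attach a dodecagonal pyramid (V=13, E=24, F=13) along a 3-gon: merge 3 vertices and 3 edges, delete both glued faces → V=24, E=47, F=25.
Attach a regular tetrahedron (V=4, E=6, F=4) along a 3-gon: merge 3 vertices and 3 edges, delete both glued faces → V=25, E=50, F=27.
Check: V − E + F = 25 − 50 + 27 = 2.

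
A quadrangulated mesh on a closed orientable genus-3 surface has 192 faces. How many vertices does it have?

χ = 2 − 2·3 = -4, and every face is a square so 4F = 2E.
E = 4·192/2 = 384. Then V = -4 + E − F = -4 + 384 − 192 = 188.

188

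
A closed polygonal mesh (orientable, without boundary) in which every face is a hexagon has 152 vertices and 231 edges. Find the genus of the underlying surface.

Every face is a hexagon and each edge borders two faces, so 6F = 2·231, giving F = 77.
χ = V − E + F = 152 − 231 + 77 = -2.
For a closed orientable surface χ = 2 − 2g, so g = (2 − (-2))/2 = 2.

2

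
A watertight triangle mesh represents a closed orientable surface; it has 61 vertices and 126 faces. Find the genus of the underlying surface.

2

Every face is a triangle, so 2E = 3·126 = 378, giving E = 189.
χ = V − E + F = 61 − 189 + 126 = -2.
For a closed orientable surface χ = 2 − 2g, so g = (2 − (-2))/2 = 2.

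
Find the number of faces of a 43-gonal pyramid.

A pyramid on an n-gon base has one n-gon and n triangles: V = 43 + 1 = 44, E = 2·43 = 86, F = 43 + 1 = 44.

44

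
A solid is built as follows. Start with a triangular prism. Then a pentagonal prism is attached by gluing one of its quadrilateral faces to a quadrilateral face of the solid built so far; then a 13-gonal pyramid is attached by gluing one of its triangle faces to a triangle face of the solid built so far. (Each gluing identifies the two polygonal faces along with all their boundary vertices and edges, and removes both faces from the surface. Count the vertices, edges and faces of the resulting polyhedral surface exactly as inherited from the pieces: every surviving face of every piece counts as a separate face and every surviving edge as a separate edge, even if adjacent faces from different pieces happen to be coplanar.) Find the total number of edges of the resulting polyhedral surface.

43

A triangular prism: V=6, E=9, F=5.
Attach a pentagonal prism (V=10, E=15, F=7) along a 4-gon: merge 4 vertices and 4 edges, delete both glued faces → V=12, E=20, F=10.
Attach a 13-gonal pyramid (V=14, E=26, F=14) along a 3-gon: merge 3 vertices and 3 edges, delete both glued faces → V=23, E=43, F=22.
Check: V − E + F = 23 − 43 + 22 = 2.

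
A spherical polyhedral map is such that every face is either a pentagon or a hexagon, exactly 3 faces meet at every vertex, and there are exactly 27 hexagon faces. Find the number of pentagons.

Let x be the number of pentagons; then F = 27 + x.
Edge–face incidences: 2E = 6·27 + 5·x = 162 + 5x.
Every vertex has degree 3, so 3V = 2E.
Euler: V − E + F = 2 ⇒ (2E)/3 − E + (27 + x) = 2.
Multiply by 6: 2·(2E) − 3·(2E) + 6·(27 + x) = 12, i.e. 162 + 6x − (162 + 5x) = 12.
Collecting terms: x = 12.
Then 2E = 162 + 5·12 = 222, so E = 111, V = 2E/3 = 74, F = 27 + 12 = 39.

12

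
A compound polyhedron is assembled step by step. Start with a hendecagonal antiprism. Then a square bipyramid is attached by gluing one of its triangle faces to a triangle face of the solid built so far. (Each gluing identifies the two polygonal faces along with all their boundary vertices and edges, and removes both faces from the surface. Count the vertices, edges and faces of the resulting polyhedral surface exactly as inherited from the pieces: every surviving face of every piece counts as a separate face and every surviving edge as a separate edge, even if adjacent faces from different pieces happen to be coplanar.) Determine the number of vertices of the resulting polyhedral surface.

A hendecagonal antiprism: V=22, E=44, F=24.
Attach a square bipyramid (V=6, E=12, F=8) along a 3-gon: merge 3 vertices and 3 edges, delete both glued faces → V=25, E=53, F=30.
Check: V − E + F = 25 − 53 + 30 = 2.

25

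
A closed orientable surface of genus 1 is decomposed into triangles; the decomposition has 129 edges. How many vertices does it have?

χ = 2 − 2·1 = 0, and every face is a triangle so 3F = 2E.
F = 2E/3 = 86. Then V = 0 + E − F = 0 + 129 − 86 = 43.

43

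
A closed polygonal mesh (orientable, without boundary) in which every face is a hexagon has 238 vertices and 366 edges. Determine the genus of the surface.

Every face is a hexagon and each edge borders two faces, so 6F = 2·366, giving F = 122.
χ = V − E + F = 238 − 366 + 122 = -6.
For a closed orientable surface χ = 2 − 2g, so g = (2 − (-6))/2 = 4.

4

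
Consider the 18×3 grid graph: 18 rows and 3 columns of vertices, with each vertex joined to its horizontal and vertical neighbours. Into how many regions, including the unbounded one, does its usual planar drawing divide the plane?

35

The grid has V = 18·3 = 54 vertices and E = 18·2 + 3·17 = 87 edges.
F = 2 − V + E = 2 − 54 + 87 = 35.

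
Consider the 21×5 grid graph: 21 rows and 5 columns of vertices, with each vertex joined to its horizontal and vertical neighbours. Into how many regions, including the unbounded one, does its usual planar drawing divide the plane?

81

The grid has V = 21·5 = 105 vertices and E = 21·4 + 5·20 = 184 edges.
F = 2 − V + E = 2 − 105 + 184 = 81.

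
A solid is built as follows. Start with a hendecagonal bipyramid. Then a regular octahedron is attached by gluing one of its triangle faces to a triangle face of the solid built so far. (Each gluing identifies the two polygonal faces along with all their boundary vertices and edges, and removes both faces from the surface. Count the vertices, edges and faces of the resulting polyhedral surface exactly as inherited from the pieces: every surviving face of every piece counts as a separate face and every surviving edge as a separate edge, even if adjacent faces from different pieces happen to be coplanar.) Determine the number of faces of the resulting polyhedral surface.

28

A hendecagonal bipyramid: V=13, E=33, F=22.
Attach a regular octahedron (V=6, E=12, F=8) along a 3-gon: merge 3 vertices and 3 edges, delete both glued faces → V=16, E=42, F=28.
Check: V − E + F = 16 − 42 + 28 = 2.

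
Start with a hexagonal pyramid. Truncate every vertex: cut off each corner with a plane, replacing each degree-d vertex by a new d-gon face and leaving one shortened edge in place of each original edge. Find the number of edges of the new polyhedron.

36

The base solid has V = 7, E = 12, F = 7.
Truncation replaces each original edge-end by a new vertex, so V′ = 2E = 24.
Each original edge survives, and each old vertex of degree d contributes d new edges; summing degrees gives Σd = 2E, so E′ = E + 2E = 3E = 36.
Each original face survives and each original vertex becomes one new face: F′ = F + V = 14.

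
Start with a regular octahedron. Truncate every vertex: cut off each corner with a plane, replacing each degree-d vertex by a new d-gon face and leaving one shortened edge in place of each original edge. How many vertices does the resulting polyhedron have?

The base solid has V = 6, E = 12, F = 8.
Truncation replaces each original edge-end by a new vertex, so V′ = 2E = 24.
Each original edge survives, and each old vertex of degree d contributes d new edges; summing degrees gives Σd = 2E, so E′ = E + 2E = 3E = 36.
Each original face survives and each original vertex becomes one new face: F′ = F + V = 14.

24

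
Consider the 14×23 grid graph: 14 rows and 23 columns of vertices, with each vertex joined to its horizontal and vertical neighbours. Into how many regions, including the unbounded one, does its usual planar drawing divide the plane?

287

The grid has V = 14·23 = 322 vertices and E = 14·22 + 23·13 = 607 edges.
F = 2 − V + E = 2 − 322 + 607 = 287.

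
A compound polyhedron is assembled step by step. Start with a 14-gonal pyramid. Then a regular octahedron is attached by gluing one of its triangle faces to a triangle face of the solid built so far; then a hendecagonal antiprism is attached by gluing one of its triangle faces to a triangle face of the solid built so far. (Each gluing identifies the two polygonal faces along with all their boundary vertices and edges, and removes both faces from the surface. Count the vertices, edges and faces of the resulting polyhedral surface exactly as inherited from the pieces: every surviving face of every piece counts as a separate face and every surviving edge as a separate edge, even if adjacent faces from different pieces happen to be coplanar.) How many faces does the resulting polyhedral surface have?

43

A 14-gonal pyramid: V=15, E=28, F=15.
Attach a regular octahedron (V=6, E=12, F=8) along a 3-gon: merge 3 vertices and 3 edges, delete both glued faces → V=18, E=37, F=21.
Attach a hendecagonal antiprism (V=22, E=44, F=24) along a 3-gon: merge 3 vertices and 3 edges, delete both glued faces → V=37, E=78, F=43.
Check: V − E + F = 37 − 78 + 43 = 2.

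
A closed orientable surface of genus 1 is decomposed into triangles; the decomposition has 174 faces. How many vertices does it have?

87

χ = 2 − 2·1 = 0, and every face is a triangle so 3F = 2E.
E = 3·174/2 = 261. Then V = 0 + E − F = 0 + 261 − 174 = 87.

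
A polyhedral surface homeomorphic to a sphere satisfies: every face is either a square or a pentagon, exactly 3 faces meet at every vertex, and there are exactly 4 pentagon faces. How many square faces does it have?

4

Let x be the number of squares; then F = 4 + x.
Edge–face incidences: 2E = 5·4 + 4·x = 20 + 4x.
Every vertex has degree 3, so 3V = 2E.
Euler: V − E + F = 2 ⇒ (2E)/3 − E + (4 + x) = 2.
Multiply by 6: 2·(2E) − 3·(2E) + 6·(4 + x) = 12, i.e. 24 + 6x − (20 + 4x) = 12.
Collecting terms: 2x + 4 = 12, so 2x = 8, so x = 4.
Then 2E = 20 + 4·4 = 36, so E = 18, V = 2E/3 = 12, F = 4 + 4 = 8.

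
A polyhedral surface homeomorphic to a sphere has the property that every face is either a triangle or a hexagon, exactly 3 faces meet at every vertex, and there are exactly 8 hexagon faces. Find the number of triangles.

4

Let x be the number of triangles; then F = 8 + x.
Edge–face incidences: 2E = 6·8 + 3·x = 48 + 3x.
Every vertex has degree 3, so 3V = 2E.
Euler: V − E + F = 2 ⇒ (2E)/3 − E + (8 + x) = 2.
Multiply by 6: 2·(2E) − 3·(2E) + 6·(8 + x) = 12, i.e. 48 + 6x − (48 + 3x) = 12.
Collecting terms: 3x = 12, so x = 4.
Then 2E = 48 + 3·4 = 60, so E = 30, V = 2E/3 = 20, F = 8 + 4 = 12.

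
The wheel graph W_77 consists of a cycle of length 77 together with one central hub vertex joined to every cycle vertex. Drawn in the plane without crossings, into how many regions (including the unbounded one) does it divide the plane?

78

W_77 has V = 77 + 1 = 78 vertices and E = 2·77 = 154 edges.
By Euler's formula F = 2 − V + E = 2 − 78 + 154 = 78.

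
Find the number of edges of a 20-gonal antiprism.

An antiprism on an n-gon has two n-gon caps and 2n triangles: V = 2·20 = 40, E = 4·20 = 80, F = 2·20 + 2 = 42.
Check: V − E + F = 40 − 80 + 42 = 2.

80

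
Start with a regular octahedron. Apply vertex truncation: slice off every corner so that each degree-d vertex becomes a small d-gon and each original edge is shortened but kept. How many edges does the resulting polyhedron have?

The base solid has V = 6, E = 12, F = 8.
Truncation replaces each original edge-end by a new vertex, so V′ = 2E = 24.
Each original edge survives, and each old vertex of degree d contributes d new edges; summing degrees gives Σd = 2E, so E′ = E + 2E = 3E = 36.
Each original face survives and each original vertex becomes one new face: F′ = F + V = 14.

36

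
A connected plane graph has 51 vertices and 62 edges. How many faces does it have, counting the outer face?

13

Euler's formula for a connected plane graph: V − E + F = 2, so F = 2 − 51 + 62 = 13.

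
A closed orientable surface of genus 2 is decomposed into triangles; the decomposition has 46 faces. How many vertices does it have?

21

χ = 2 − 2·2 = -2, and every face is a triangle so 3F = 2E.
E = 3·46/2 = 69. Then V = -2 + E − F = -2 + 69 − 46 = 21.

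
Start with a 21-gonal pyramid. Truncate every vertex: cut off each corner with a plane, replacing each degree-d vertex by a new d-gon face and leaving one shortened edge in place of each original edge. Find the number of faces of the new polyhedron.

The base solid has V = 22, E = 42, F = 22.
Truncation replaces each original edge-end by a new vertex, so V′ = 2E = 84.
Each original edge survives, and each old vertex of degree d contributes d new edges; summing degrees gives Σd = 2E, so E′ = E + 2E = 3E = 126.
Each original face survives and each original vertex becomes one new face: F′ = F + V = 44.

44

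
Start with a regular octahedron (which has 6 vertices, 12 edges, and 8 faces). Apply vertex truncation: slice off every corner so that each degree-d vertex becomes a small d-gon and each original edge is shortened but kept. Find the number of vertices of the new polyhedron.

Truncation replaces each original edge-end by a new vertex, so V′ = 2E = 24.
Each original edge survives, and each old vertex of degree d contributes d new edges; summing degrees gives Σd = 2E, so E′ = E + 2E = 3E = 36.
Each original face survives and each original vertex becomes one new face: F′ = F + V = 14.

24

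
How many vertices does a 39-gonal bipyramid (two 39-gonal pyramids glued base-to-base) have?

41

A bipyramid over an n-gon has 2n triangular faces and n + 2 vertices: V = 39 + 2 = 41, E = 3·39 = 117, F = 2·39 = 78.
Check: V − E + F = 41 − 117 + 78 = 2.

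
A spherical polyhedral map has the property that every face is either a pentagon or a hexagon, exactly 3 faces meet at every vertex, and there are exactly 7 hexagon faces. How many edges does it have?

Let x be the number of pentagons; then F = 7 + x.
Edge–face incidences: 2E = 6·7 + 5·x = 42 + 5x.
Every vertex has degree 3, so 3V = 2E.
Euler: V − E + F = 2 ⇒ (2E)/3 − E + (7 + x) = 2.
Multiply by 6: 2·(2E) − 3·(2E) + 6·(7 + x) = 12, i.e. 42 + 6x − (42 + 5x) = 12.
Collecting terms: x = 12.
Then 2E = 42 + 5·12 = 102, so E = 51, V = 2E/3 = 34, F = 7 + 12 = 19.

51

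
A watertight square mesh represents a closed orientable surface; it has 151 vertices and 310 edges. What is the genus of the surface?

3

Every face is a square and each edge borders two faces, so 4F = 2·310, giving F = 155.
χ = V − E + F = 151 − 310 + 155 = -4.
For a closed orientable surface χ = 2 − 2g, so g = (2 − (-4))/2 = 3.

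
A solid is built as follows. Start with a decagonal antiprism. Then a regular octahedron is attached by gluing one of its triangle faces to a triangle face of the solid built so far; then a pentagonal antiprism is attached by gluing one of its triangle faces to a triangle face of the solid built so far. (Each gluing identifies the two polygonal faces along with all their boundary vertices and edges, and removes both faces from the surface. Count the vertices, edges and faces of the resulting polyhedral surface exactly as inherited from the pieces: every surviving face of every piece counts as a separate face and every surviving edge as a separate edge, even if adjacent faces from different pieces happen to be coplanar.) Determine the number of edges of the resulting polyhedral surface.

66

A decagonal antiprism: V=20, E=40, F=22.
Attach a regular octahedron (V=6, E=12, F=8) along a 3-gon: merge 3 vertices and 3 edges, delete both glued faces → V=23, E=49, F=28.
Attach a pentagonal antiprism (V=10, E=20, F=12) along a 3-gon: merge 3 vertices and 3 edges, delete both glued faces → V=30, E=66, F=38.
Check: V − E + F = 30 − 66 + 38 = 2.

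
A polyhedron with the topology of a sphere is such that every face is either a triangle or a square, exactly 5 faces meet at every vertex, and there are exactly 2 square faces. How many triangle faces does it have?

24

Let x be the number of triangles; then F = 2 + x.
Edge–face incidences: 2E = 4·2 + 3·x = 8 + 3x.
Every vertex has degree 5, so 5V = 2E.
Euler: V − E + F = 2 ⇒ (2E)/5 − E + (2 + x) = 2.
Multiply by 10: 2·(2E) − 5·(2E) + 10·(2 + x) = 20, i.e. 20 + 10x − 3·(8 + 3x) = 20.
Collecting terms: x − 4 = 20, so x = 24.
Then 2E = 8 + 3·24 = 80, so E = 40, V = 2E/5 = 16, F = 2 + 24 = 26.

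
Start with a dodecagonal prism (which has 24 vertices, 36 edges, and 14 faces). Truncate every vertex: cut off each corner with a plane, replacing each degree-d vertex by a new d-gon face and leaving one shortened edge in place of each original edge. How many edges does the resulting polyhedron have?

Truncation replaces each original edge-end by a new vertex, so V′ = 2E = 72.
Each original edge survives, and each old vertex of degree d contributes d new edges; summing degrees gives Σd = 2E, so E′ = E + 2E = 3E = 108.
Each original face survives and each original vertex becomes one new face: F′ = F + V = 38.

108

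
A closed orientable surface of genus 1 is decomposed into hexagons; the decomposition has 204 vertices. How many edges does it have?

306

χ = 2 − 2·1 = 0, and every face is a hexagon so 6F = 2E.
V − E + F = 0 with E = 6F/2 gives 204 − (6/2 − 1)·F = 0, so F = 102 and E = 306.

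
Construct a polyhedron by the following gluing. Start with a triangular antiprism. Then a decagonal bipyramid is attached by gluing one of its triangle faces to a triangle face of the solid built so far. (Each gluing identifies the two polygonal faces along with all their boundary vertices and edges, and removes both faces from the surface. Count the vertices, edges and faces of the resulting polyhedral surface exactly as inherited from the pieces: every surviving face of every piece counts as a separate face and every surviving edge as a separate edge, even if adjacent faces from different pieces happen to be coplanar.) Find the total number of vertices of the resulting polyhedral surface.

15

A triangular antiprism: V=6, E=12, F=8.
Attach a decagonal bipyramid (V=12, E=30, F=20) along a 3-gon: merge 3 vertices and 3 edges, delete both glued faces → V=15, E=39, F=26.
Check: V − E + F = 15 − 39 + 26 = 2.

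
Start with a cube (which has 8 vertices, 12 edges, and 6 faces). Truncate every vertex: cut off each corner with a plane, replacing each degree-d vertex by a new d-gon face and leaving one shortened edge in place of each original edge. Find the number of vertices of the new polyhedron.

Truncation replaces each original edge-end by a new vertex, so V′ = 2E = 24.
Each original edge survives, and each old vertex of degree d contributes d new edges; summing degrees gives Σd = 2E, so E′ = E + 2E = 3E = 36.
Each original face survives and each original vertex becomes one new face: F′ = F + V = 14.

24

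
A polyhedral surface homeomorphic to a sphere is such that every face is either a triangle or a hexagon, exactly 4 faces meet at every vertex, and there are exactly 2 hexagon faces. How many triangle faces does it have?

12

Let x be the number of triangles; then F = 2 + x.
Edge–face incidences: 2E = 6·2 + 3·x = 12 + 3x.
Every vertex has degree 4, so 4V = 2E.
Euler: V − E + F = 2 ⇒ (2E)/4 − E + (2 + x) = 2.
Multiply by 8: 2·(2E) − 4·(2E) + 8·(2 + x) = 16, i.e. 16 + 8x − 2·(12 + 3x) = 16.
Collecting terms: 2x − 8 = 16, so 2x = 24, so x = 12.
Then 2E = 12 + 3·12 = 48, so E = 24, V = 2E/4 = 12, F = 2 + 12 = 14.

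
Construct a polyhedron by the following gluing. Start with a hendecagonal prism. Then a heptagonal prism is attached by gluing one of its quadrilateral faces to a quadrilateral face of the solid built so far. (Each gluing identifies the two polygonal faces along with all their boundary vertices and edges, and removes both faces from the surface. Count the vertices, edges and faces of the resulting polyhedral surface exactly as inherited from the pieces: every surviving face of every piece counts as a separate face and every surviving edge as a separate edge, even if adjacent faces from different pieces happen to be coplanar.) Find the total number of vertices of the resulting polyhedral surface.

A hendecagonal prism: V=22, E=33, F=13.
Attach a heptagonal prism (V=14, E=21, F=9) along a 4-gon: merge 4 vertices and 4 edges, delete both glued faces → V=32, E=50, F=20.
Check: V − E + F = 32 − 50 + 20 = 2.

32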